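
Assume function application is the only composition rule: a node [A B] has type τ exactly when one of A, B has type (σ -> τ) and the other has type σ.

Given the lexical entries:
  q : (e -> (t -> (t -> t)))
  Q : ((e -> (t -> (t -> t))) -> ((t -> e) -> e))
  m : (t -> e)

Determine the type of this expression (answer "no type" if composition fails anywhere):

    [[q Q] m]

[q Q] — Q of type ((e -> (t -> (t -> t))) -> ((t -> e) -> e)) combines with q of type (e -> (t -> (t -> t))): type ((t -> e) -> e).
[[q Q] m] — [q Q] of type ((t -> e) -> e) combines with m of type (t -> e): type e.

e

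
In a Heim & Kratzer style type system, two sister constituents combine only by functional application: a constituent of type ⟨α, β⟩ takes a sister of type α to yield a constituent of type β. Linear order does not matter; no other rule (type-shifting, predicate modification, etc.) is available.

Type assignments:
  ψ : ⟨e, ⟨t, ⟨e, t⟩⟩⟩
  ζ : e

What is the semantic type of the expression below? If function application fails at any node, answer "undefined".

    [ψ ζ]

⟨t, ⟨e, t⟩⟩

[ψ ζ]: ψ is ⟨e, ⟨t, ⟨e, t⟩⟩⟩, ζ is e; result ⟨t, ⟨e, t⟩⟩.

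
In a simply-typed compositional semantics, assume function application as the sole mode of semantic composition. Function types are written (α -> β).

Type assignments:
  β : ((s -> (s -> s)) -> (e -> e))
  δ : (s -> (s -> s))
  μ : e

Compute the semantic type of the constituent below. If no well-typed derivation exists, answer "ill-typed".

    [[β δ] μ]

e

[β δ]: β is ((s -> (s -> s)) -> (e -> e)), δ is (s -> (s -> s)); result (e -> e).
[[β δ] μ]: [β δ] is (e -> e), μ is e; result e.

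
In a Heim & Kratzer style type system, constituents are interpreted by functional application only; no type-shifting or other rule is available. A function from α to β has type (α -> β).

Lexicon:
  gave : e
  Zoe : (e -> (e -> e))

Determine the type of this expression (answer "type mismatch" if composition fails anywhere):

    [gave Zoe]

(e -> e)

[gave Zoe]: (e -> (e -> e)) applied to e yields (e -> e).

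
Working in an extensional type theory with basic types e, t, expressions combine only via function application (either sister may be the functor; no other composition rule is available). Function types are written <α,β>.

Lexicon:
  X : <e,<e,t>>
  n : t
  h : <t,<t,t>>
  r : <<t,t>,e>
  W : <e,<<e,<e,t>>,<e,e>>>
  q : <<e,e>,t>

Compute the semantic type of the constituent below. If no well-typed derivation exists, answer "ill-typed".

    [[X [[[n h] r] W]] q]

t

[n h] — h of type <t,<t,t>> combines with n of type t: type <t,t>.
[[n h] r] — r of type <<t,t>,e> combines with [n h] of type <t,t>: type e.
[[[n h] r] W] — W of type <e,<<e,<e,t>>,<e,e>>> combines with [[n h] r] of type e: type <<e,<e,t>>,<e,e>>.
[X [[[n h] r] W]] — [[[n h] r] W] of type <<e,<e,t>>,<e,e>> combines with X of type <e,<e,t>>: type <e,e>.
[[X [[[n h] r] W]] q] — q of type <<e,e>,t> combines with [X [[[n h] r] W]] of type <e,e>: type t.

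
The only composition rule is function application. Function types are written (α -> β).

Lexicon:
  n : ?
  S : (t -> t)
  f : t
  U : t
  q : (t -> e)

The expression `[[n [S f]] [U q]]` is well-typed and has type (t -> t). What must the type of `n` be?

For [[n [S f]] [U q]] to have type (t -> t) with [U q] of type e, [n [S f]] must be the function: [n [S f]] : (e -> (t -> t)).
For [n [S f]] to have type (e -> (t -> t)) with [S f] of type t, n must be the function: n : (t -> (e -> (t -> t))).

(t -> (e -> (t -> t)))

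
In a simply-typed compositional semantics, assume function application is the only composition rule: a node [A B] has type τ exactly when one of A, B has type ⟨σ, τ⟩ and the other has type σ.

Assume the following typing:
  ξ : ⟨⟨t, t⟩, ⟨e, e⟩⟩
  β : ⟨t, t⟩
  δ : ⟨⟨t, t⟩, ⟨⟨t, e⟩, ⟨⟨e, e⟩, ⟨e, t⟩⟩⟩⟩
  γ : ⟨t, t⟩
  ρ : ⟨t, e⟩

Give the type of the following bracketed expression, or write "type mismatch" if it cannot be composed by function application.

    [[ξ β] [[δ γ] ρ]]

[ξ β]: functor ξ : ⟨⟨t, t⟩, ⟨e, e⟩⟩, argument β : ⟨t, t⟩; result ⟨e, e⟩.
[δ γ]: functor δ : ⟨⟨t, t⟩, ⟨⟨t, e⟩, ⟨⟨e, e⟩, ⟨e, t⟩⟩⟩⟩, argument γ : ⟨t, t⟩; result ⟨⟨t, e⟩, ⟨⟨e, e⟩, ⟨e, t⟩⟩⟩.
[[δ γ] ρ]: functor [δ γ] : ⟨⟨t, e⟩, ⟨⟨e, e⟩, ⟨e, t⟩⟩⟩, argument ρ : ⟨t, e⟩; result ⟨⟨e, e⟩, ⟨e, t⟩⟩.
[[ξ β] [[δ γ] ρ]]: functor [[δ γ] ρ] : ⟨⟨e, e⟩, ⟨e, t⟩⟩, argument [ξ β] : ⟨e, e⟩; result ⟨e, t⟩.

⟨e, t⟩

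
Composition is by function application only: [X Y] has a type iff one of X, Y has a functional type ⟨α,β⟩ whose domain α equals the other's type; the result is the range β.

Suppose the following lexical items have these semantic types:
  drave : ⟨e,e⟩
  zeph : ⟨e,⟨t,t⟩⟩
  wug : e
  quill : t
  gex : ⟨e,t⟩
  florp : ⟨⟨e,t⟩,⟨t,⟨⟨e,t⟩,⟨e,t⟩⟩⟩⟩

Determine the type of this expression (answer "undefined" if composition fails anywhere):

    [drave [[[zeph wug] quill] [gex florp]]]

[zeph wug]: ⟨e,⟨t,t⟩⟩ applied to e yields ⟨t,t⟩.
[[zeph wug] quill]: ⟨t,t⟩ applied to t yields t.
[gex florp]: ⟨⟨e,t⟩,⟨t,⟨⟨e,t⟩,⟨e,t⟩⟩⟩⟩ applied to ⟨e,t⟩ yields ⟨t,⟨⟨e,t⟩,⟨e,t⟩⟩⟩.
[[[zeph wug] quill] [gex florp]]: ⟨t,⟨⟨e,t⟩,⟨e,t⟩⟩⟩ applied to t yields ⟨⟨e,t⟩,⟨e,t⟩⟩.
[drave [[[zeph wug] quill] [gex florp]]]: ⟨e,e⟩ and ⟨⟨e,t⟩,⟨e,t⟩⟩ cannot combine by function application — type clash.

undefined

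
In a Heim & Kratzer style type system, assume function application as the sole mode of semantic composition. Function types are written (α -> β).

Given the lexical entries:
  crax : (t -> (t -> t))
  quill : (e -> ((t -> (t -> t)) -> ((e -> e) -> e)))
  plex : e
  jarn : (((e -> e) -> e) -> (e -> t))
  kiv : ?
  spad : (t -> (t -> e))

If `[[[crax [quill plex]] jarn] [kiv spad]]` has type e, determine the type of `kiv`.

((t -> (t -> e)) -> ((e -> t) -> e))

For [[[crax [quill plex]] jarn] [kiv spad]] to have type e with [[crax [quill plex]] jarn] of type (e -> t), [kiv spad] must be the function: [kiv spad] : ((e -> t) -> e).
For [kiv spad] to have type ((e -> t) -> e) with spad of type (t -> (t -> e)), kiv must be the function: kiv : ((t -> (t -> e)) -> ((e -> t) -> e)).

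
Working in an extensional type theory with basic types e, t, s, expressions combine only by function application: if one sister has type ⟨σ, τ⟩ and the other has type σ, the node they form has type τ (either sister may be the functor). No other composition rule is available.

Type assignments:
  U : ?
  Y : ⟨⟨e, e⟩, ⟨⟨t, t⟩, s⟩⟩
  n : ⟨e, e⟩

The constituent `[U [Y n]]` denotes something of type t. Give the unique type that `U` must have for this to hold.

⟨⟨⟨t, t⟩, s⟩, t⟩

[U [Y n]] must have type t. The sister [Y n] has type ⟨⟨t, t⟩, s⟩; that is not a function onto t, so U must be the functor, of type ⟨⟨⟨t, t⟩, s⟩, t⟩.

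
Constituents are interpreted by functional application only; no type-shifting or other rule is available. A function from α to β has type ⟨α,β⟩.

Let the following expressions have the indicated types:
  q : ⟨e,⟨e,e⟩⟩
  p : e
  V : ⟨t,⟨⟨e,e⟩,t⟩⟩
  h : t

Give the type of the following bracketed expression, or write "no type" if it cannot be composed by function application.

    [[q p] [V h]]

t

[q p]: ⟨e,⟨e,e⟩⟩ applied to e yields ⟨e,e⟩.
[V h]: ⟨t,⟨⟨e,e⟩,t⟩⟩ applied to t yields ⟨⟨e,e⟩,t⟩.
[[q p] [V h]]: ⟨⟨e,e⟩,t⟩ applied to ⟨e,e⟩ yields t.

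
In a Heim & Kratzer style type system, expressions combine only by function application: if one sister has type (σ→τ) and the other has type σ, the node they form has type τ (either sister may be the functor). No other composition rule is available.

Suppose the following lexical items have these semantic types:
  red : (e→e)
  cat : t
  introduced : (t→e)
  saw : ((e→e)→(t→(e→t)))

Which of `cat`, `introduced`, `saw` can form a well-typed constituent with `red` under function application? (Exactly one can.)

saw

cat : t — red needs e; cat needs nothing (atomic); neither fits.
introduced : (t→e) — red needs e; introduced needs t; neither fits.
saw — combines: saw : ((e→e)→(t→(e→t))) takes red : (e→e) as argument, giving (t→(e→t)).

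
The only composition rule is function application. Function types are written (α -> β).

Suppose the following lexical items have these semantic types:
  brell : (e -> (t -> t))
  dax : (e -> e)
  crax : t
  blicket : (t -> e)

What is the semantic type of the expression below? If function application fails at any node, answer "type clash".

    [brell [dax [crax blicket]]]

[crax blicket] — blicket of type (t -> e) combines with crax of type t: type e.
[dax [crax blicket]] — dax of type (e -> e) combines with [crax blicket] of type e: type e.
[brell [dax [crax blicket]]] — brell of type (e -> (t -> t)) combines with [dax [crax blicket]] of type e: type (t -> t).

(t -> t)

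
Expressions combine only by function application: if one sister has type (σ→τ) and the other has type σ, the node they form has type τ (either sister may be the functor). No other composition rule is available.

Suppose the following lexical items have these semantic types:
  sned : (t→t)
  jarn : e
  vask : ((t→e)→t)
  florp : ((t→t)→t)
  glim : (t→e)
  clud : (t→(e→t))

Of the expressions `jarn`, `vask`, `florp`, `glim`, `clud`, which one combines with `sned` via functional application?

jarn : e — sned needs t; jarn needs nothing (atomic); neither fits.
vask : ((t→e)→t) — sned needs t; vask needs (t→e); neither fits.
florp — combines: florp : ((t→t)→t) takes sned : (t→t) as argument, giving t.
glim : (t→e) — sned needs t; glim needs t; neither fits.
clud : (t→(e→t)) — sned needs t; clud needs t; neither fits.

florp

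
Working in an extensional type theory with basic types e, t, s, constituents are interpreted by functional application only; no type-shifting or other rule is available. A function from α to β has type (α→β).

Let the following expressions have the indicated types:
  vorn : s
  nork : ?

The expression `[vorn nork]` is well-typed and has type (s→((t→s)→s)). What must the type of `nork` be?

(s→(s→((t→s)→s)))

[vorn nork] is required to be (s→((t→s)→s)). vorn : s cannot yield (s→((t→s)→s)) as functor, so nork : (s→(s→((t→s)→s))).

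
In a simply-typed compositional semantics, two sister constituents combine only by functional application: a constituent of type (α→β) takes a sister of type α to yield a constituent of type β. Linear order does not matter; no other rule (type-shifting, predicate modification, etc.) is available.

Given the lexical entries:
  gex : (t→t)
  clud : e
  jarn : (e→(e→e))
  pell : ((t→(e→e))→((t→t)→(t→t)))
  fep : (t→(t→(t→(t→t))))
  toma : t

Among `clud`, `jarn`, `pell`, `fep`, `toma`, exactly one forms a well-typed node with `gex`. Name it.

clud : e — no; gex wants t, and clud wants nothing (atomic).
jarn : (e→(e→e)) — no; gex wants t, and jarn wants e.
pell : ((t→(e→e))→((t→t)→(t→t))) — no; gex wants t, and pell wants (t→(e→e)).
fep : (t→(t→(t→(t→t)))) — no; gex wants t, and fep wants t.
toma — combines: gex : (t→t) takes toma : t as argument, giving t.

toma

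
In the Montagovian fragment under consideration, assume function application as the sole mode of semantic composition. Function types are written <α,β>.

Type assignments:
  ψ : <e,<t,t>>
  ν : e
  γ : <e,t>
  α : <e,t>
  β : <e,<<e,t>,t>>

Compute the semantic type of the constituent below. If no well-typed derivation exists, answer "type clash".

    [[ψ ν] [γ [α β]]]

type clash

[ψ ν] — ψ of type <e,<t,t>> combines with ν of type e: type <t,t>.
At [α β]: neither <e,t> nor <e,<<e,t>,t>> can take the other as argument; the node is ill-typed.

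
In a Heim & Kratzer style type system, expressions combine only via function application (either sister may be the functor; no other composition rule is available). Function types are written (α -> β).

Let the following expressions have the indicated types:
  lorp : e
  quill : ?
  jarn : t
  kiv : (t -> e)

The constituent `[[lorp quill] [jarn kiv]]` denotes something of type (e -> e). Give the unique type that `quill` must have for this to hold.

At [[lorp quill] [jarn kiv]] (required: (e -> e)): [jarn kiv] is e, which is not a function with range (e -> e); hence [lorp quill] is the functor — type (e -> (e -> e)).
At [lorp quill] (required: (e -> (e -> e))): lorp is e, which is not a function with range (e -> (e -> e)); hence quill is the functor — type (e -> (e -> (e -> e))).

(e -> (e -> (e -> e)))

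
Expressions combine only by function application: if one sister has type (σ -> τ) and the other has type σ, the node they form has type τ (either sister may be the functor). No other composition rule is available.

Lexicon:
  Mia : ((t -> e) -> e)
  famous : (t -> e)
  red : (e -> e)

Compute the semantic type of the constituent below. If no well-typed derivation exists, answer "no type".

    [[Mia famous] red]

e

[Mia famous] — Mia of type ((t -> e) -> e) combines with famous of type (t -> e): type e.
[[Mia famous] red] — red of type (e -> e) combines with [Mia famous] of type e: type e.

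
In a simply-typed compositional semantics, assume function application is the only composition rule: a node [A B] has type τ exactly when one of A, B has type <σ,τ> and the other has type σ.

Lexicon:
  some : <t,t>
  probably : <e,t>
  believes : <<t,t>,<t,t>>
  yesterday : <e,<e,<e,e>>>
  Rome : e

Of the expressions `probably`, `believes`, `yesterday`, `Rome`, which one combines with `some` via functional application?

believes

probably : <e,t> — no; some wants t, and probably wants e.
believes — combines: believes : <<t,t>,<t,t>> takes some : <t,t> as argument, giving <t,t>.
yesterday : <e,<e,<e,e>>> — no; some wants t, and yesterday wants e.
Rome : e — no; some wants t, and Rome wants nothing (atomic).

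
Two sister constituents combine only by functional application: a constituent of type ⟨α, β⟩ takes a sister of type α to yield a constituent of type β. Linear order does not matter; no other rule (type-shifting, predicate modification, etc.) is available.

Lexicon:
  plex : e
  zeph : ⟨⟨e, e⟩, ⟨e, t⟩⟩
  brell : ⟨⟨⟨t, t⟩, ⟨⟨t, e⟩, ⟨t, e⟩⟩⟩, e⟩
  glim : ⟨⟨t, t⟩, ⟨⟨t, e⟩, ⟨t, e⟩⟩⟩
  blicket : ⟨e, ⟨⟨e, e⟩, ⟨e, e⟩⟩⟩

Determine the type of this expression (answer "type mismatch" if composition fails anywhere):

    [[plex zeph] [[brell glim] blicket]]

type mismatch

[plex zeph]: e with ⟨⟨e, e⟩, ⟨e, t⟩⟩ — neither is a function whose domain matches the other; composition fails here.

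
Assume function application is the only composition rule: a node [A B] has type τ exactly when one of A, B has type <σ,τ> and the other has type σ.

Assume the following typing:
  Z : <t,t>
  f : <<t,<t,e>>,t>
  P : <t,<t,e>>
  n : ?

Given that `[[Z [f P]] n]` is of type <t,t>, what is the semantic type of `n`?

<t,<t,t>>

[[Z [f P]] n] must have type <t,t>. The sister [Z [f P]] has type t; that is not a function onto <t,t>, so n must be the functor, of type <t,<t,t>>.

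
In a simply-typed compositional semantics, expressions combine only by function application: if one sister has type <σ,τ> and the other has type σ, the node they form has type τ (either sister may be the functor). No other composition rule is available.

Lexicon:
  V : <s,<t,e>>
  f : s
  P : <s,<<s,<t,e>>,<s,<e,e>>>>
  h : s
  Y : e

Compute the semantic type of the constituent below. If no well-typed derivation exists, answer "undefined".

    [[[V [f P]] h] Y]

At [f P], P : <s,<<s,<t,e>>,<s,<e,e>>>> takes f : s, giving <<s,<t,e>>,<s,<e,e>>>.
At [V [f P]], [f P] : <<s,<t,e>>,<s,<e,e>>> takes V : <s,<t,e>>, giving <s,<e,e>>.
At [[V [f P]] h], [V [f P]] : <s,<e,e>> takes h : s, giving <e,e>.
At [[[V [f P]] h] Y], [[V [f P]] h] : <e,e> takes Y : e, giving e.

e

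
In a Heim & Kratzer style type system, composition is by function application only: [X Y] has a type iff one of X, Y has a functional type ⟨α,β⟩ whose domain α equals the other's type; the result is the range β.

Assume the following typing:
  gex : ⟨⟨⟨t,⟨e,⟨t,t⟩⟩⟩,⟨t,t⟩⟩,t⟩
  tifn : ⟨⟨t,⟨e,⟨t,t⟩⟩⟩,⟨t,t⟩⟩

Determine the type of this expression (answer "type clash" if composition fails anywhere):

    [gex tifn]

t

[gex tifn]: gex is ⟨⟨⟨t,⟨e,⟨t,t⟩⟩⟩,⟨t,t⟩⟩,t⟩, tifn is ⟨⟨t,⟨e,⟨t,t⟩⟩⟩,⟨t,t⟩⟩; result t.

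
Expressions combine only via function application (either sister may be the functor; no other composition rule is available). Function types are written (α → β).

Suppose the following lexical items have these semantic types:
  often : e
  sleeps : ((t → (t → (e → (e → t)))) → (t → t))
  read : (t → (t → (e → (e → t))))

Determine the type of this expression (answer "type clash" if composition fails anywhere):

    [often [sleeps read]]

[sleeps read]: sleeps is ((t → (t → (e → (e → t)))) → (t → t)), read is (t → (t → (e → (e → t)))); result (t → t).
[often [sleeps read]]: e and (t → t) cannot combine by function application — type clash.

type clash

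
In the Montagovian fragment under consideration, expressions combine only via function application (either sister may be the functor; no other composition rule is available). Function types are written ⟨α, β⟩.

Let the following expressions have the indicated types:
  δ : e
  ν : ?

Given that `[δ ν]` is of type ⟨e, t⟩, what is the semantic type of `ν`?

For [δ ν] to have type ⟨e, t⟩ with δ of type e, ν must be the function: ν : ⟨e, ⟨e, t⟩⟩.

⟨e, ⟨e, t⟩⟩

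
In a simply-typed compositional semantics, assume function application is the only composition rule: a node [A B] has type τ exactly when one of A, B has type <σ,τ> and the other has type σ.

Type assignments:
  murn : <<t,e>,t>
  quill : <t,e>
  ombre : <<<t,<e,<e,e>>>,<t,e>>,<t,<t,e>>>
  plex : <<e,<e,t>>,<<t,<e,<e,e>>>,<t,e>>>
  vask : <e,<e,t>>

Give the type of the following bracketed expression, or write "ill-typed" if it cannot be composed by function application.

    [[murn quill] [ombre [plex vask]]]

<t,e>

[murn quill]: <<t,e>,t> applied to <t,e> yields t.
[plex vask]: <<e,<e,t>>,<<t,<e,<e,e>>>,<t,e>>> applied to <e,<e,t>> yields <<t,<e,<e,e>>>,<t,e>>.
[ombre [plex vask]]: <<<t,<e,<e,e>>>,<t,e>>,<t,<t,e>>> applied to <<t,<e,<e,e>>>,<t,e>> yields <t,<t,e>>.
[[murn quill] [ombre [plex vask]]]: <t,<t,e>> applied to t yields <t,e>.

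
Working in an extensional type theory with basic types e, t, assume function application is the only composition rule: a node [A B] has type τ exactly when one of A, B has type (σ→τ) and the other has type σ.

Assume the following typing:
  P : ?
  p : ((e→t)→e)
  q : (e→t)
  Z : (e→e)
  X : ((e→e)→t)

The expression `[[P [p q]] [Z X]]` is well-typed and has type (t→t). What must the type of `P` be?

At [[P [p q]] [Z X]] (required: (t→t)): [Z X] is t, which is not a function with range (t→t); hence [P [p q]] is the functor — type (t→(t→t)).
At [P [p q]] (required: (t→(t→t))): [p q] is e, which is not a function with range (t→(t→t)); hence P is the functor — type (e→(t→(t→t))).

(e→(t→(t→t)))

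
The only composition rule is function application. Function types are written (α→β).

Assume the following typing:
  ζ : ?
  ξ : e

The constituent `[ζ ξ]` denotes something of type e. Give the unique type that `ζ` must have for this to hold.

(e→e)

For [ζ ξ] to have type e with ξ of type e, ζ must be the function: ζ : (e→e).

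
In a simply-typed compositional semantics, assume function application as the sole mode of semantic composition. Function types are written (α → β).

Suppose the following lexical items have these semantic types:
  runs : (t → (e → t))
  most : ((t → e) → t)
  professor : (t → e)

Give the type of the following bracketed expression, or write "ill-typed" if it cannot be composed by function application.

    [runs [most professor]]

(e → t)

[most professor] — most of type ((t → e) → t) combines with professor of type (t → e): type t.
[runs [most professor]] — runs of type (t → (e → t)) combines with [most professor] of type t: type (e → t).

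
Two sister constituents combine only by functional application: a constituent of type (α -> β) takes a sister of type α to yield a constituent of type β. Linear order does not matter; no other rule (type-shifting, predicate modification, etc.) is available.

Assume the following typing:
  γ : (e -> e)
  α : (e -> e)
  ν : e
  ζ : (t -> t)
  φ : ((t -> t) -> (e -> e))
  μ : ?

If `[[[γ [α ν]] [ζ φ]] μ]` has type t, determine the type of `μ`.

For [[[γ [α ν]] [ζ φ]] μ] to have type t with [[γ [α ν]] [ζ φ]] of type e, μ must be the function: μ : (e -> t).

(e -> t)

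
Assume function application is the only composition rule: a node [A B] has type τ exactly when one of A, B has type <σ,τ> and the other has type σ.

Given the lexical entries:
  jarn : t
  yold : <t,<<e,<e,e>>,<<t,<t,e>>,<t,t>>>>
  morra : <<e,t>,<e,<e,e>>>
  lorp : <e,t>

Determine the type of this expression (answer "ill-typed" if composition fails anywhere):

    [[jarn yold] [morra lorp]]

<<t,<t,e>>,<t,t>>

[jarn yold]: <t,<<e,<e,e>>,<<t,<t,e>>,<t,t>>>> applied to t yields <<e,<e,e>>,<<t,<t,e>>,<t,t>>>.
[morra lorp]: <<e,t>,<e,<e,e>>> applied to <e,t> yields <e,<e,e>>.
[[jarn yold] [morra lorp]]: <<e,<e,e>>,<<t,<t,e>>,<t,t>>> applied to <e,<e,e>> yields <<t,<t,e>>,<t,t>>.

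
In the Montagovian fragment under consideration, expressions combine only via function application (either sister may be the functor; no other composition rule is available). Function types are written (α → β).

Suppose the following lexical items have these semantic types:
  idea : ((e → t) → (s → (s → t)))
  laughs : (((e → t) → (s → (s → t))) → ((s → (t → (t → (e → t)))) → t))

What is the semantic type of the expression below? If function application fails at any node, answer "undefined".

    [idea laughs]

[idea laughs]: functor laughs : (((e → t) → (s → (s → t))) → ((s → (t → (t → (e → t)))) → t)), argument idea : ((e → t) → (s → (s → t))); result ((s → (t → (t → (e → t)))) → t).

((s → (t → (t → (e → t)))) → t)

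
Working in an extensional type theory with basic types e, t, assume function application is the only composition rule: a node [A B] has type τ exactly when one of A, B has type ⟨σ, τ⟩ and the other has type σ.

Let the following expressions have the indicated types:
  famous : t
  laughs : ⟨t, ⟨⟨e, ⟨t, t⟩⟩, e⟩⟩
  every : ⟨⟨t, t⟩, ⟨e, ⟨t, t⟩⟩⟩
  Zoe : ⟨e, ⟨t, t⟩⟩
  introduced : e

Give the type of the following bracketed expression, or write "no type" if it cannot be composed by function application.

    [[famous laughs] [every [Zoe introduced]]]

At [famous laughs], laughs : ⟨t, ⟨⟨e, ⟨t, t⟩⟩, e⟩⟩ takes famous : t, giving ⟨⟨e, ⟨t, t⟩⟩, e⟩.
At [Zoe introduced], Zoe : ⟨e, ⟨t, t⟩⟩ takes introduced : e, giving ⟨t, t⟩.
At [every [Zoe introduced]], every : ⟨⟨t, t⟩, ⟨e, ⟨t, t⟩⟩⟩ takes [Zoe introduced] : ⟨t, t⟩, giving ⟨e, ⟨t, t⟩⟩.
At [[famous laughs] [every [Zoe introduced]]], [famous laughs] : ⟨⟨e, ⟨t, t⟩⟩, e⟩ takes [every [Zoe introduced]] : ⟨e, ⟨t, t⟩⟩, giving e.

e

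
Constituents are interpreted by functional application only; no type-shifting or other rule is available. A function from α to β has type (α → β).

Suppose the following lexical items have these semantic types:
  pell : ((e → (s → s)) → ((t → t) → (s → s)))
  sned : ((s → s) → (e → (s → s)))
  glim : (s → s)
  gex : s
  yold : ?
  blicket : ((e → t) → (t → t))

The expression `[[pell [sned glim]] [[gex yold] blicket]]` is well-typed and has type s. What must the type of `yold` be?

(s → (((e → t) → (t → t)) → (((t → t) → (s → s)) → s)))

[[pell [sned glim]] [[gex yold] blicket]] must have type s. The sister [pell [sned glim]] has type ((t → t) → (s → s)); that is not a function onto s, so [[gex yold] blicket] must be the functor, of type (((t → t) → (s → s)) → s).
[[gex yold] blicket] must have type (((t → t) → (s → s)) → s). The sister blicket has type ((e → t) → (t → t)); that is not a function onto (((t → t) → (s → s)) → s), so [gex yold] must be the functor, of type (((e → t) → (t → t)) → (((t → t) → (s → s)) → s)).
[gex yold] must have type (((e → t) → (t → t)) → (((t → t) → (s → s)) → s)). The sister gex has type s; that is not a function onto (((e → t) → (t → t)) → (((t → t) → (s → s)) → s)), so yold must be the functor, of type (s → (((e → t) → (t → t)) → (((t → t) → (s → s)) → s))).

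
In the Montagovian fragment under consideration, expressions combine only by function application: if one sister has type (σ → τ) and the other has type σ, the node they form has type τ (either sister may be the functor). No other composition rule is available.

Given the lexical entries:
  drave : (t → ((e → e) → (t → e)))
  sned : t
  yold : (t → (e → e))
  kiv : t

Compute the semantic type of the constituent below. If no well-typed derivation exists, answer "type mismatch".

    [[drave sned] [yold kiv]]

(t → e)

[drave sned] — drave of type (t → ((e → e) → (t → e))) combines with sned of type t: type ((e → e) → (t → e)).
[yold kiv] — yold of type (t → (e → e)) combines with kiv of type t: type (e → e).
[[drave sned] [yold kiv]] — [drave sned] of type ((e → e) → (t → e)) combines with [yold kiv] of type (e → e): type (t → e).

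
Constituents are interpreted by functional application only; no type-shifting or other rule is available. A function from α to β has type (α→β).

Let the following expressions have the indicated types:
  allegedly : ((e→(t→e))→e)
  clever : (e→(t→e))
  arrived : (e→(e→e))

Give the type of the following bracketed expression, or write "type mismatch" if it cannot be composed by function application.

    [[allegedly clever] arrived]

(e→e)

[allegedly clever] — allegedly of type ((e→(t→e))→e) combines with clever of type (e→(t→e)): type e.
[[allegedly clever] arrived] — arrived of type (e→(e→e)) combines with [allegedly clever] of type e: type (e→e).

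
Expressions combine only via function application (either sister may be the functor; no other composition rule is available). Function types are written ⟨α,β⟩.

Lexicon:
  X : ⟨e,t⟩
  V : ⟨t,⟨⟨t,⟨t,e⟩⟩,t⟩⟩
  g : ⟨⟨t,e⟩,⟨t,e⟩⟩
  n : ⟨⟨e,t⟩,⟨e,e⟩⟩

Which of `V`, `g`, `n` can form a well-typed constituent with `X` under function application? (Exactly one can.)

n

V : ⟨t,⟨⟨t,⟨t,e⟩⟩,t⟩⟩ — X needs e; V needs t; neither fits.
g : ⟨⟨t,e⟩,⟨t,e⟩⟩ — X needs e; g needs ⟨t,e⟩; neither fits.
n — combines: n : ⟨⟨e,t⟩,⟨e,e⟩⟩ takes X : ⟨e,t⟩ as argument, giving ⟨e,e⟩.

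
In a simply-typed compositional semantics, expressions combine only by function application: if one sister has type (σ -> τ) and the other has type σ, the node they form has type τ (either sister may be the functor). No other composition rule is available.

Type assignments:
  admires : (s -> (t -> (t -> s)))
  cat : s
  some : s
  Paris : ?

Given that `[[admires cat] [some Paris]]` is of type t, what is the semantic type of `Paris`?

[[admires cat] [some Paris]] must have type t. The sister [admires cat] has type (t -> (t -> s)); that is not a function onto t, so [some Paris] must be the functor, of type ((t -> (t -> s)) -> t).
[some Paris] must have type ((t -> (t -> s)) -> t). The sister some has type s; that is not a function onto ((t -> (t -> s)) -> t), so Paris must be the functor, of type (s -> ((t -> (t -> s)) -> t)).

(s -> ((t -> (t -> s)) -> t))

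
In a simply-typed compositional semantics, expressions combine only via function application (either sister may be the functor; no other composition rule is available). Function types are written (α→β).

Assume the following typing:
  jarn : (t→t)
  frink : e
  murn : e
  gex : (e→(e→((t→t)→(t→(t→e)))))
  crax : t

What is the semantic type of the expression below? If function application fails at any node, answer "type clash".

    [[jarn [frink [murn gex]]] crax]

(t→e)

[murn gex]: (e→(e→((t→t)→(t→(t→e))))) applied to e yields (e→((t→t)→(t→(t→e)))).
[frink [murn gex]]: (e→((t→t)→(t→(t→e)))) applied to e yields ((t→t)→(t→(t→e))).
[jarn [frink [murn gex]]]: ((t→t)→(t→(t→e))) applied to (t→t) yields (t→(t→e)).
[[jarn [frink [murn gex]]] crax]: (t→(t→e)) applied to t yields (t→e).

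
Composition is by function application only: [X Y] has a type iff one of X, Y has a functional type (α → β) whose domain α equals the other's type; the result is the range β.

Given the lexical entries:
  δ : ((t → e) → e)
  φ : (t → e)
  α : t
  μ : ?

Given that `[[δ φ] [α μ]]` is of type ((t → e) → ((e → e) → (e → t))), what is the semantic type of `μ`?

(t → (e → ((t → e) → ((e → e) → (e → t)))))

[[δ φ] [α μ]] must have type ((t → e) → ((e → e) → (e → t))). The sister [δ φ] has type e; that is not a function onto ((t → e) → ((e → e) → (e → t))), so [α μ] must be the functor, of type (e → ((t → e) → ((e → e) → (e → t)))).
[α μ] must have type (e → ((t → e) → ((e → e) → (e → t)))). The sister α has type t; that is not a function onto (e → ((t → e) → ((e → e) → (e → t)))), so μ must be the functor, of type (t → (e → ((t → e) → ((e → e) → (e → t))))).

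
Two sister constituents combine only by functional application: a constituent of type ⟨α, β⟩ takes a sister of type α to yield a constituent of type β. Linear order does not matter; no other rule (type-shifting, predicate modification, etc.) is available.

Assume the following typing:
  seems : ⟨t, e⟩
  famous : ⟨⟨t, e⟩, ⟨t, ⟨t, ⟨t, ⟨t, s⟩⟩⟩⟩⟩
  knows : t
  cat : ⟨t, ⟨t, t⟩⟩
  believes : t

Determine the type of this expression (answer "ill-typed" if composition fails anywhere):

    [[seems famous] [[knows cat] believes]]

[seems famous] — famous of type ⟨⟨t, e⟩, ⟨t, ⟨t, ⟨t, ⟨t, s⟩⟩⟩⟩⟩ combines with seems of type ⟨t, e⟩: type ⟨t, ⟨t, ⟨t, ⟨t, s⟩⟩⟩⟩.
[knows cat] — cat of type ⟨t, ⟨t, t⟩⟩ combines with knows of type t: type ⟨t, t⟩.
[[knows cat] believes] — [knows cat] of type ⟨t, t⟩ combines with believes of type t: type t.
[[seems famous] [[knows cat] believes]] — [seems famous] of type ⟨t, ⟨t, ⟨t, ⟨t, s⟩⟩⟩⟩ combines with [[knows cat] believes] of type t: type ⟨t, ⟨t, ⟨t, s⟩⟩⟩.

⟨t, ⟨t, ⟨t, s⟩⟩⟩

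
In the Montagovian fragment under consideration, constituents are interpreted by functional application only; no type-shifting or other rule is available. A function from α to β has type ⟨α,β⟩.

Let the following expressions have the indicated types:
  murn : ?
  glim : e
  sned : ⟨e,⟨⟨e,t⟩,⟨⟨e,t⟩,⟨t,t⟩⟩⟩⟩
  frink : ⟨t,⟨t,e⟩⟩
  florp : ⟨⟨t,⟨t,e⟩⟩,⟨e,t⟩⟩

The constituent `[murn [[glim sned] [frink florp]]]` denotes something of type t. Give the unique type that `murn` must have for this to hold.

At [murn [[glim sned] [frink florp]]] (required: t): [[glim sned] [frink florp]] is ⟨⟨e,t⟩,⟨t,t⟩⟩, which is not a function with range t; hence murn is the functor — type ⟨⟨⟨e,t⟩,⟨t,t⟩⟩,t⟩.

⟨⟨⟨e,t⟩,⟨t,t⟩⟩,t⟩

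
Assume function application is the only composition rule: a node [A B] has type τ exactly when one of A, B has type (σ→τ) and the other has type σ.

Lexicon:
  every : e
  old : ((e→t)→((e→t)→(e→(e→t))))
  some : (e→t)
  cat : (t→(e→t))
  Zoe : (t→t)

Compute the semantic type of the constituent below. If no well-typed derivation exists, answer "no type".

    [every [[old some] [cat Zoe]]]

[old some]: ((e→t)→((e→t)→(e→(e→t)))) applied to (e→t) yields ((e→t)→(e→(e→t))).
At [cat Zoe]: neither (t→(e→t)) nor (t→t) can take the other as argument; the node is ill-typed.

no type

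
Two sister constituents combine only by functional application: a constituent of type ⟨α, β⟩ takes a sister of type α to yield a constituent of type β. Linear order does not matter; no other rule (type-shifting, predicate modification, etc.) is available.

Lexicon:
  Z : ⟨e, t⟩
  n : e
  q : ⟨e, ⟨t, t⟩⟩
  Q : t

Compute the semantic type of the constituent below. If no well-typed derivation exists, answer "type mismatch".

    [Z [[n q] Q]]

type mismatch

[n q]: q is ⟨e, ⟨t, t⟩⟩, n is e; result ⟨t, t⟩.
[[n q] Q]: [n q] is ⟨t, t⟩, Q is t; result t.
[Z [[n q] Q]]: ⟨e, t⟩ and t cannot combine by function application — type clash.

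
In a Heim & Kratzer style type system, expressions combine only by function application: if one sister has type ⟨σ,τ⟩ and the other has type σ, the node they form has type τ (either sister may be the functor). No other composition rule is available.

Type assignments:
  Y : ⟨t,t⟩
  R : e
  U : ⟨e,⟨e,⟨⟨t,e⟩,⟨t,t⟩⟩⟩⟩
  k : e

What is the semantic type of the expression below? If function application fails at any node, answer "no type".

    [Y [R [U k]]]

[U k]: U is ⟨e,⟨e,⟨⟨t,e⟩,⟨t,t⟩⟩⟩⟩, k is e; result ⟨e,⟨⟨t,e⟩,⟨t,t⟩⟩⟩.
[R [U k]]: [U k] is ⟨e,⟨⟨t,e⟩,⟨t,t⟩⟩⟩, R is e; result ⟨⟨t,e⟩,⟨t,t⟩⟩.
[Y [R [U k]]]: ⟨t,t⟩ and ⟨⟨t,e⟩,⟨t,t⟩⟩ cannot combine by function application — type clash.

no type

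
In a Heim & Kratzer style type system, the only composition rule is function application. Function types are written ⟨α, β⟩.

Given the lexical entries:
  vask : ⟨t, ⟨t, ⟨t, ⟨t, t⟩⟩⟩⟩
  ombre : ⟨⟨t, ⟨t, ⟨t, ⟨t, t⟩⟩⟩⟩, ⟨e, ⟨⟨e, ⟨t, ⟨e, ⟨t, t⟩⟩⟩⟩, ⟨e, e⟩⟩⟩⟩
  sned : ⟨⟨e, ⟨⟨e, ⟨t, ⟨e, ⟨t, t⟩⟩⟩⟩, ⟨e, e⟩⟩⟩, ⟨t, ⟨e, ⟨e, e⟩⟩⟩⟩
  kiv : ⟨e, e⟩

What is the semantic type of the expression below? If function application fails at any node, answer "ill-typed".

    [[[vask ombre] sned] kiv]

ill-typed

[vask ombre]: functor ombre : ⟨⟨t, ⟨t, ⟨t, ⟨t, t⟩⟩⟩⟩, ⟨e, ⟨⟨e, ⟨t, ⟨e, ⟨t, t⟩⟩⟩⟩, ⟨e, e⟩⟩⟩⟩, argument vask : ⟨t, ⟨t, ⟨t, ⟨t, t⟩⟩⟩⟩; result ⟨e, ⟨⟨e, ⟨t, ⟨e, ⟨t, t⟩⟩⟩⟩, ⟨e, e⟩⟩⟩.
[[vask ombre] sned]: functor sned : ⟨⟨e, ⟨⟨e, ⟨t, ⟨e, ⟨t, t⟩⟩⟩⟩, ⟨e, e⟩⟩⟩, ⟨t, ⟨e, ⟨e, e⟩⟩⟩⟩, argument [vask ombre] : ⟨e, ⟨⟨e, ⟨t, ⟨e, ⟨t, t⟩⟩⟩⟩, ⟨e, e⟩⟩⟩; result ⟨t, ⟨e, ⟨e, e⟩⟩⟩.
[[[vask ombre] sned] kiv]: ⟨t, ⟨e, ⟨e, e⟩⟩⟩ with ⟨e, e⟩ — neither is a function whose domain matches the other; composition fails here.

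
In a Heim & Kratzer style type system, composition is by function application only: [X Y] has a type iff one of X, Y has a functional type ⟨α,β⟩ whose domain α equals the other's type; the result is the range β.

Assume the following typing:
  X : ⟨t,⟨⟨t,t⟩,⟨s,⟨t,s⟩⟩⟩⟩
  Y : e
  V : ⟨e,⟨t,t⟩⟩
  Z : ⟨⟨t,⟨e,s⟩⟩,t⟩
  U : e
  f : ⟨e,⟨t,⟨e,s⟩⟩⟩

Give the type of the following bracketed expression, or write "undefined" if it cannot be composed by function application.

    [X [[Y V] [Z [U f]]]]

[Y V] — V of type ⟨e,⟨t,t⟩⟩ combines with Y of type e: type ⟨t,t⟩.
[U f] — f of type ⟨e,⟨t,⟨e,s⟩⟩⟩ combines with U of type e: type ⟨t,⟨e,s⟩⟩.
[Z [U f]] — Z of type ⟨⟨t,⟨e,s⟩⟩,t⟩ combines with [U f] of type ⟨t,⟨e,s⟩⟩: type t.
[[Y V] [Z [U f]]] — [Y V] of type ⟨t,t⟩ combines with [Z [U f]] of type t: type t.
[X [[Y V] [Z [U f]]]] — X of type ⟨t,⟨⟨t,t⟩,⟨s,⟨t,s⟩⟩⟩⟩ combines with [[Y V] [Z [U f]]] of type t: type ⟨⟨t,t⟩,⟨s,⟨t,s⟩⟩⟩.

⟨⟨t,t⟩,⟨s,⟨t,s⟩⟩⟩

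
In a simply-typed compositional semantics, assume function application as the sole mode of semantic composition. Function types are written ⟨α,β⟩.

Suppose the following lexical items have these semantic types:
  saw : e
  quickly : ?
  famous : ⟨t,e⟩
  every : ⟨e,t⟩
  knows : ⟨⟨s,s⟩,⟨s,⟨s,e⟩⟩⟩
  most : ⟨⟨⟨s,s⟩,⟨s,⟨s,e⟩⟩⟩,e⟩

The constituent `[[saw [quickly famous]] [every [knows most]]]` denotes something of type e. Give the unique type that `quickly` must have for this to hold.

⟨⟨t,e⟩,⟨e,⟨t,e⟩⟩⟩

For [[saw [quickly famous]] [every [knows most]]] to have type e with [every [knows most]] of type t, [saw [quickly famous]] must be the function: [saw [quickly famous]] : ⟨t,e⟩.
For [saw [quickly famous]] to have type ⟨t,e⟩ with saw of type e, [quickly famous] must be the function: [quickly famous] : ⟨e,⟨t,e⟩⟩.
For [quickly famous] to have type ⟨e,⟨t,e⟩⟩ with famous of type ⟨t,e⟩, quickly must be the function: quickly : ⟨⟨t,e⟩,⟨e,⟨t,e⟩⟩⟩.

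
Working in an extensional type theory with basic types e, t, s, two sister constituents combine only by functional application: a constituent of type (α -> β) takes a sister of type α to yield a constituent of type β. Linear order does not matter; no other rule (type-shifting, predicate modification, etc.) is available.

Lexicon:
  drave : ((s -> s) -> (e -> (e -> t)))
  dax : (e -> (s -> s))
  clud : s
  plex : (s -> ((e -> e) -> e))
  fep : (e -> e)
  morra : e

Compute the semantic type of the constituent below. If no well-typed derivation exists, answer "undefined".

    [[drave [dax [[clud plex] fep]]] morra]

(e -> t)

[clud plex]: (s -> ((e -> e) -> e)) applied to s yields ((e -> e) -> e).
[[clud plex] fep]: ((e -> e) -> e) applied to (e -> e) yields e.
[dax [[clud plex] fep]]: (e -> (s -> s)) applied to e yields (s -> s).
[drave [dax [[clud plex] fep]]]: ((s -> s) -> (e -> (e -> t))) applied to (s -> s) yields (e -> (e -> t)).
[[drave [dax [[clud plex] fep]]] morra]: (e -> (e -> t)) applied to e yields (e -> t).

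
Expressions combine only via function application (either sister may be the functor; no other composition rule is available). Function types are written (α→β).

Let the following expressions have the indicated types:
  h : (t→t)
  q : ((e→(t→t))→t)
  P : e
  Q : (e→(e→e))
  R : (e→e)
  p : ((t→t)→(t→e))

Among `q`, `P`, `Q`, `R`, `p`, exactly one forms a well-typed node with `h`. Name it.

q : ((e→(t→t))→t) — no; h wants t, and q wants (e→(t→t)).
P : e — no; h wants t, and P wants nothing (atomic).
Q : (e→(e→e)) — no; h wants t, and Q wants e.
R : (e→e) — no; h wants t, and R wants e.
p — combines: p : ((t→t)→(t→e)) takes h : (t→t) as argument, giving (t→e).

p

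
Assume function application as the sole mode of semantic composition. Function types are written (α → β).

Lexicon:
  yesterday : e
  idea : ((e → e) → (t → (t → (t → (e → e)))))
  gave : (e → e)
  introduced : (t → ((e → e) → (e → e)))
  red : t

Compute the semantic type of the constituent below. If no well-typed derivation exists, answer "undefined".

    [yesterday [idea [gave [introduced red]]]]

[introduced red] — introduced of type (t → ((e → e) → (e → e))) combines with red of type t: type ((e → e) → (e → e)).
[gave [introduced red]] — [introduced red] of type ((e → e) → (e → e)) combines with gave of type (e → e): type (e → e).
[idea [gave [introduced red]]] — idea of type ((e → e) → (t → (t → (t → (e → e))))) combines with [gave [introduced red]] of type (e → e): type (t → (t → (t → (e → e)))).
[yesterday [idea [gave [introduced red]]]]: e with (t → (t → (t → (e → e)))) — neither is a function whose domain matches the other; composition fails here.

undefined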